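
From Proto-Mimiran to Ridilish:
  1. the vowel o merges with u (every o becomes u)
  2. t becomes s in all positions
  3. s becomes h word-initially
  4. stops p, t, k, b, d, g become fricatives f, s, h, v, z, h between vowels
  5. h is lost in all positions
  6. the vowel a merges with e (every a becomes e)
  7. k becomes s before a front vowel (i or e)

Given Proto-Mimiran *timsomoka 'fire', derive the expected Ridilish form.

Ridilish: start from *timsomoka.
  rule 1 (vowel merger): timsomoka → timsumuka
  rule 2 (unconditioned shift): timsumuka → simsumuka
  rule 3 (debuccalisation): simsumuka → himsumuka
  rule 4 (intervocalic lenition): himsumuka → himsumuha
  rule 5 (h-loss): himsumuha → imsumua
  rule 6 (vowel merger): imsumua → imsumue
  rule 7: no change — imsumue
  ⇒ Ridilish imsumue

imsumue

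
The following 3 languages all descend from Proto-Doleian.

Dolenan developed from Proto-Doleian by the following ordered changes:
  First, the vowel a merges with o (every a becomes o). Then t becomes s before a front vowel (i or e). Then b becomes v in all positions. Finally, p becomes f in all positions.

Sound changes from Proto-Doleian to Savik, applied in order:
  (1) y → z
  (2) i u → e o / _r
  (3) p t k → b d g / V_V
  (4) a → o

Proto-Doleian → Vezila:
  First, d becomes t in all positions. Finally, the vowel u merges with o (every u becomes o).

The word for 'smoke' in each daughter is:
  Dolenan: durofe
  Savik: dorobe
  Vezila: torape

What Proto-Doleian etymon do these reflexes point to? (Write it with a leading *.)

Position 2: Dolenan has u, Savik has o, Vezila has o. Dolenan preserves u here (none of its changes turn any other segment into u), so the proto-segment is *u.
Position 1: Dolenan has d, Savik has d, Vezila has t. Dolenan preserves d here (none of its changes turn any other segment into d), so the proto-segment is *d.
Continuing position by position gives *durape; check it forward:
Dolenan: *durape > durope > durofe  (by vowel merger, unconditioned shift)
Savik: *durape
  durape (rule 1 does not apply)
  durape → dorape   [pre-rhotic lowering]
  dorape → dorabe   [intervocalic voicing]
  dorabe → dorobe   [vowel merger]
  giving Savik dorobe.
Vezila: start from *durape.
  rule 1 (unconditioned shift): durape → turape
  rule 2 (vowel merger): turape → torape
  ⇒ Vezila torape
*durape is the unique common source.

*durape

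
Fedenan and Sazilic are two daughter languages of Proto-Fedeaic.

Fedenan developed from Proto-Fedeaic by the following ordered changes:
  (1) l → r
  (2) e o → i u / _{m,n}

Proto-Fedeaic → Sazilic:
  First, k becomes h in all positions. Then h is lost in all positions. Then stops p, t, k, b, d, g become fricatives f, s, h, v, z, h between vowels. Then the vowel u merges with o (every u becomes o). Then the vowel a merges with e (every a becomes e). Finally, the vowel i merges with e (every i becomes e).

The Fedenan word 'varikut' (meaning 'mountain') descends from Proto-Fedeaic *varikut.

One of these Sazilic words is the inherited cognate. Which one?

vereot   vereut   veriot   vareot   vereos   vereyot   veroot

vereot

Sazilic: *varikut > varihut > variut > variot > veriot > vereot  (by unconditioned shift, h-loss, vowel merger, vowel merger, vowel merger)
Only 'vereot' matches the regular Sazilic development of *varikut.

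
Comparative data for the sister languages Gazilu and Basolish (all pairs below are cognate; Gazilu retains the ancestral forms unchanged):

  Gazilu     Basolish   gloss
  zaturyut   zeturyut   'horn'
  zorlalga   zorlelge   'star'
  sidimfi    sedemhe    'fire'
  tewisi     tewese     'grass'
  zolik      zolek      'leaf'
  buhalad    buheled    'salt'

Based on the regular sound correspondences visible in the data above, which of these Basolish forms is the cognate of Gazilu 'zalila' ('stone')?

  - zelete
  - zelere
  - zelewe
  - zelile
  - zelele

zaturyut ~ zeturyut, zorlalga ~ zorlelge — Gazilu a corresponds to Basolish e after a consonant, before a consonant other than r, m, n, p, b, f, v.
sidimfi ~ sedemhe, tewisi ~ tewese — Gazilu i corresponds to Basolish e after a consonant, before a consonant other than r, m, n, p, b, f, v.
zorlalga ~ zorlelge — Gazilu a corresponds to Basolish e word-finally.
Applying these to Gazilu 'zalila':
  zalila → zelila   (a→e after a consonant, before a consonant other than r, m, n, p, b, f, v)
  zelila → zelela   (i→e after a consonant, before a consonant other than r, m, n, p, b, f, v)
  zelela → zelele   (a→e word-finally)
So the Basolish cognate is 'zelele'.

zelele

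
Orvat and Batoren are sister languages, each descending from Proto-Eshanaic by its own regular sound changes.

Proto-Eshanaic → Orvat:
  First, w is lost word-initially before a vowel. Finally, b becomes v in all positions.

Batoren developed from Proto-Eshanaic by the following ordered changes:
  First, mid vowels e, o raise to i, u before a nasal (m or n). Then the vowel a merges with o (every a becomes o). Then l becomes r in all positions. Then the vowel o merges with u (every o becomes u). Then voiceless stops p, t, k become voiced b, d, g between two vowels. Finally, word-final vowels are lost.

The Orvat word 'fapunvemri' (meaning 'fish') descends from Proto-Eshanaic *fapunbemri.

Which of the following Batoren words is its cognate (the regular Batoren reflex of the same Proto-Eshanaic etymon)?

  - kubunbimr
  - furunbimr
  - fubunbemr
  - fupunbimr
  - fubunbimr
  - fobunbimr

Batoren: *fapunbemri
  fapunbemri → fapunbimri   [pre-nasal raising]
  fapunbimri → fopunbimri   [vowel merger]
  fopunbimri (rule 3 does not apply)
  fopunbimri → fupunbimri   [vowel merger]
  fupunbimri → fubunbimri   [intervocalic voicing]
  fubunbimri → fubunbimr   [apocope]
  giving Batoren fubunbimr.
Only 'fubunbimr' matches the regular Batoren development of *fapunbemri.

fubunbimr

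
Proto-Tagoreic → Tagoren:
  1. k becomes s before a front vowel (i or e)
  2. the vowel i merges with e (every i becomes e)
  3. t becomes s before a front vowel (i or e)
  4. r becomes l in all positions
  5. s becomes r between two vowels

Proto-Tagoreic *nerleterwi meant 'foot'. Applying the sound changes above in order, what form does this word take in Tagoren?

Tagoren: start from *nerleterwi.
  rule 1: no change — nerleterwi
  rule 2 (vowel merger): nerleterwi → nerleterwe
  rule 3 (palatalisation): nerleterwe → nerleserwe
  rule 4 (unconditioned shift): nerleserwe → nelleselwe
  rule 5 (rhotacism): nelleselwe → nellerelwe
  ⇒ Tagoren nellerelwe

nellerelwe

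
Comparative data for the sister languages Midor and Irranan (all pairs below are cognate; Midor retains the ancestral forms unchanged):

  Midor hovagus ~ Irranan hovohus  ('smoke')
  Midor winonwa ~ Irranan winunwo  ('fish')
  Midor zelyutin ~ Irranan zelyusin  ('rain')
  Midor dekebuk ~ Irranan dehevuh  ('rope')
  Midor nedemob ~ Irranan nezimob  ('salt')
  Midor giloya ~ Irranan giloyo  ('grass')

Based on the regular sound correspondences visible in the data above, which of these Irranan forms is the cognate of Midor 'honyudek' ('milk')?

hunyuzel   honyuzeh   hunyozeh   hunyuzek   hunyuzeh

hunyuzeh

winonwa ~ winunwo — Midor o corresponds to Irranan u after a consonant, before a nasal.
nedemob ~ nezimob — Midor d corresponds to Irranan z between vowels (before a front vowel).
dekebuk ~ dehevuh — Midor k corresponds to Irranan h word-finally.
Applying these to Midor 'honyudek':
  honyudek → hunyudek   (o→u after a consonant, before a nasal)
  hunyudek → hunyuzek   (d→z between vowels (before a front vowel))
  hunyuzek → hunyuzeh   (k→h word-finally)
So the Irranan cognate is 'hunyuzeh'.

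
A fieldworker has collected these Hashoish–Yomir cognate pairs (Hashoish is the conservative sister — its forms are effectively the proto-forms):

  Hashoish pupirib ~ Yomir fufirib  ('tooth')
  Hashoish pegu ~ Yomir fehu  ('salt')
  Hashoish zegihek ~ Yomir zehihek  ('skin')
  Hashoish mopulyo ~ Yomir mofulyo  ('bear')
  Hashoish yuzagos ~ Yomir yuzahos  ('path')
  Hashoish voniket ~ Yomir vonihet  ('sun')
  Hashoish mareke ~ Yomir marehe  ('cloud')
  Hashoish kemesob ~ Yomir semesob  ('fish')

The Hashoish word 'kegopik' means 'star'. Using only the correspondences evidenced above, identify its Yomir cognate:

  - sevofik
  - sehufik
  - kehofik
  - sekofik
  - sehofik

sehofik

kemesob ~ semesob — Hashoish k corresponds to Yomir s word-initially before a front vowel.
yuzagos ~ yuzahos — Hashoish g corresponds to Yomir h between vowels (before a back vowel).
pupirib ~ fufirib — Hashoish p corresponds to Yomir f between vowels (before a front vowel).
Applying these to Hashoish 'kegopik':
  kegopik → segopik   (k→s word-initially before a front vowel)
  segopik → sehopik   (g→h between vowels (before a back vowel))
  sehopik → sehofik   (p→f between vowels (before a front vowel))
So the Yomir cognate is 'sehofik'.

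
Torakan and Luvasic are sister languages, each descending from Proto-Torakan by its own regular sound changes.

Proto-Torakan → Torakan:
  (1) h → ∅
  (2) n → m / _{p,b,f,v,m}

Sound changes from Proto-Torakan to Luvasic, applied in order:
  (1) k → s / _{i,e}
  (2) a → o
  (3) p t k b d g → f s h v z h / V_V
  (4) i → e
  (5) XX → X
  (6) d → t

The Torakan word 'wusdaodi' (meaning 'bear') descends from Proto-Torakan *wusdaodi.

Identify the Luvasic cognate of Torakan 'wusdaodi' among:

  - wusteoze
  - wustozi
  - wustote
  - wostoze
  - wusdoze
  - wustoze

wustoze

Luvasic: *wusdaodi
  wusdaodi (rule 1 does not apply)
  wusdaodi → wusdoodi   [vowel merger]
  wusdoodi → wusdoozi   [intervocalic lenition]
  wusdoozi → wusdooze   [vowel merger]
  wusdooze → wusdoze   [degemination]
  wusdoze → wustoze   [unconditioned shift]
  giving Luvasic wustoze.
Among the options, 'wustoze' alone shows every Luvasic change applied in order.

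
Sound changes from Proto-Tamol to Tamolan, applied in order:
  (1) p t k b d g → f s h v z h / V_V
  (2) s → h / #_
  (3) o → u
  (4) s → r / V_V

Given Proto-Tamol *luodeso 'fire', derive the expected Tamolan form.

luuzeru

Tamolan: start from *luodeso.
  rule 1 (intervocalic lenition): luodeso → luozeso
  rule 2: no change — luozeso
  rule 3 (vowel merger): luozeso → luuzesu
  rule 4 (rhotacism): luuzesu → luuzeru
  ⇒ Tamolan luuzeru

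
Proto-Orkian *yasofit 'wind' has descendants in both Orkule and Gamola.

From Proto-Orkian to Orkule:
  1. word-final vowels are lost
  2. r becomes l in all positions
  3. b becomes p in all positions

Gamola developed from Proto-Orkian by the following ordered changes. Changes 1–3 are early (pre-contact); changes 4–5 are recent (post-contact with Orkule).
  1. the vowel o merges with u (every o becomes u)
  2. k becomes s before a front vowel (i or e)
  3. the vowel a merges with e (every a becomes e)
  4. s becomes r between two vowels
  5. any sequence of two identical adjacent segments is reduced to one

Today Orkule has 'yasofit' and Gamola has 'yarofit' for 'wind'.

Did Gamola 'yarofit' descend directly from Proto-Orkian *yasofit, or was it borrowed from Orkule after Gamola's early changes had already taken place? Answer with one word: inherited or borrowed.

borrowed

If inherited, *yasofit would pass through all of Gamola's changes:
Gamola: *yasofit
  yasofit → yasufit   [vowel merger]
  yasufit (rule 2 does not apply)
  yasufit → yesufit   [vowel merger]
  yesufit → yerufit   [rhotacism]
  yerufit (rule 5 does not apply)
  giving Gamola yerufit.
If borrowed from Orkule 'yasofit' after the early changes, it would undergo only the recent ones:
  rule 4 (rhotacism): yasofit → yarofit
  rule 5 (degemination): no change (yarofit)
  ⇒ as a loan: yarofit
Gamola 'yarofit' matches the loan outcome 'yarofit', not the inherited 'yerufit' — it skipped the early Gamola changes, so it was borrowed from Orkule.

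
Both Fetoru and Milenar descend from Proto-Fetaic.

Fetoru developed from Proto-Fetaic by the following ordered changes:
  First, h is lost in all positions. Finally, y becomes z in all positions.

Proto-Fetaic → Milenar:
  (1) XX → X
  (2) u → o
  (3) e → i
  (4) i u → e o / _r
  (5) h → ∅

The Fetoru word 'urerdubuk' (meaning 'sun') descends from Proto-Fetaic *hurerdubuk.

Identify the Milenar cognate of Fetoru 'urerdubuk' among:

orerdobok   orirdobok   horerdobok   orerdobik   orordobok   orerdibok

orerdobok

Milenar: start from *hurerdubuk.
  rule 1: no change — hurerdubuk
  rule 2 (vowel merger): hurerdubuk → horerdobok
  rule 3 (vowel merger): horerdobok → horirdobok
  rule 4 (pre-rhotic lowering): horirdobok → horerdobok
  rule 5 (h-loss): horerdobok → orerdobok
  ⇒ Milenar orerdobok
The other candidates each miss or misapply at least one Milenar change.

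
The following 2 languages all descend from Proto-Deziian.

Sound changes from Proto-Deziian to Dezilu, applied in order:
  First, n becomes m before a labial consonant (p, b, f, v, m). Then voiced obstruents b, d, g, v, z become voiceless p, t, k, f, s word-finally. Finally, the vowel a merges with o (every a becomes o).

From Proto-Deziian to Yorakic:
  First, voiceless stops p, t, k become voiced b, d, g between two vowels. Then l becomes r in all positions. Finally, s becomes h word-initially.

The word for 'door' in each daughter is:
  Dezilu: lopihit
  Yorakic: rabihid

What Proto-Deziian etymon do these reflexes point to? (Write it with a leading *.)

*lapihid

Position 1: Dezilu has l, Yorakic has r. Dezilu preserves l here (none of its changes turn any other segment into l), so the proto-segment is *l.
Position 2: Dezilu has o, Yorakic has a. Yorakic preserves a here (none of its changes turn any other segment into a), so the proto-segment is *a.
Position 3: Dezilu has p, Yorakic has b. Taking the neighbouring segments as reconstructed: Dezilu p can only go back to *p; Yorakic b could go back to *p or *b — the one source consistent with every daughter is *p.
This points to *lapihid. Verify forward in each daughter:
Dezilu: *lapihid > lapihit > lopihit  (by final devoicing, vowel merger)
Yorakic: *lapihid
  lapihid → labihid   [intervocalic voicing]
  labihid → rabihid   [unconditioned shift]
  rabihid (rule 3 does not apply)
  giving Yorakic rabihid.
*lapihid is the unique common source.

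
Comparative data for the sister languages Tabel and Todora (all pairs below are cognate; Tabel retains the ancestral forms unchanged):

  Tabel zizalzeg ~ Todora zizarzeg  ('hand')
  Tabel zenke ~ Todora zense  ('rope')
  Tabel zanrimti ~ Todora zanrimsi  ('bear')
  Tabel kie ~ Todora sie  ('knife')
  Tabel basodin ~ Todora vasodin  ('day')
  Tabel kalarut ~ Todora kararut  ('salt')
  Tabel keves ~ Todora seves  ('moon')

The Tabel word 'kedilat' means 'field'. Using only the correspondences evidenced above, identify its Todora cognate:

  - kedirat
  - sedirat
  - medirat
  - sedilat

sedirat

keves ~ seves — Tabel k corresponds to Todora s word-initially before a front vowel.
kalarut ~ kararut — Tabel l corresponds to Todora r between vowels (before a back vowel).
Applying these to Tabel 'kedilat':
  kedilat → sedilat   (k→s word-initially before a front vowel)
  sedilat → sedirat   (l→r between vowels (before a back vowel))
So the Todora cognate is 'sedirat'.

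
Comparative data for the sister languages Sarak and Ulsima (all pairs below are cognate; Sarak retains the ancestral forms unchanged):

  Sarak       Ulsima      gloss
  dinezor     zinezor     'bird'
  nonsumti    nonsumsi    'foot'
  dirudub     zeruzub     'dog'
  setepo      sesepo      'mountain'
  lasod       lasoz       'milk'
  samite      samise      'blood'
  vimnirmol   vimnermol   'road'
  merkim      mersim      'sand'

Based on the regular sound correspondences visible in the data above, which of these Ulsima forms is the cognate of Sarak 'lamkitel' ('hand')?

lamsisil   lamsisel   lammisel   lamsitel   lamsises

lamsisel

merkim ~ mersim — Sarak k corresponds to Ulsima s after a consonant, before a front vowel.
setepo ~ sesepo, samite ~ samise — Sarak t corresponds to Ulsima s between vowels (before a front vowel).
Applying these to Sarak 'lamkitel':
  lamkitel → lamsitel   (k→s after a consonant, before a front vowel)
  lamsitel → lamsisel   (t→s between vowels (before a front vowel))
So the Ulsima cognate is 'lamsisel'.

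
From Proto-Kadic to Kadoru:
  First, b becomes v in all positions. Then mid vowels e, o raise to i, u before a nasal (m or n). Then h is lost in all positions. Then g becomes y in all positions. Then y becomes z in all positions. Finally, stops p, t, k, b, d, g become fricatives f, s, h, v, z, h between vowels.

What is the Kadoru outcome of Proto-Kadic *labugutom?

lavuzusum

Kadoru: *labugutom > lavugutom > lavugutum > lavuyutum > lavuzutum > lavuzusum  (by unconditioned shift, pre-nasal raising, unconditioned shift, unconditioned shift, intervocalic lenition)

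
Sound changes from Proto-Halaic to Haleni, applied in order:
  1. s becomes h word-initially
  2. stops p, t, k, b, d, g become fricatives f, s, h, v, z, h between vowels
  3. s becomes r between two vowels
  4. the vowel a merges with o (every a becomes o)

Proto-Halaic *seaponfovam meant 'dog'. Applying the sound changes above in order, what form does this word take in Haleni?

heofonfovom

Haleni: *seaponfovam > heaponfovam > heafonfovam > heofonfovom  (by debuccalisation, intervocalic lenition, vowel merger)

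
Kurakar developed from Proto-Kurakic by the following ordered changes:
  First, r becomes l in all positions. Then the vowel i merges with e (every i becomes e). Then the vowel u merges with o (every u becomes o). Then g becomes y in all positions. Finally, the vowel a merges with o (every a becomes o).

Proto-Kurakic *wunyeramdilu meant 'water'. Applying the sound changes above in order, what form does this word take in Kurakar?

Kurakar: start from *wunyeramdilu.
  rule 1 (unconditioned shift): wunyeramdilu → wunyelamdilu
  rule 2 (vowel merger): wunyelamdilu → wunyelamdelu
  rule 3 (vowel merger): wunyelamdelu → wonyelamdelo
  rule 4: no change — wonyelamdelo
  rule 5 (vowel merger): wonyelamdelo → wonyelomdelo
  ⇒ Kurakar wonyelomdelo

wonyelomdelo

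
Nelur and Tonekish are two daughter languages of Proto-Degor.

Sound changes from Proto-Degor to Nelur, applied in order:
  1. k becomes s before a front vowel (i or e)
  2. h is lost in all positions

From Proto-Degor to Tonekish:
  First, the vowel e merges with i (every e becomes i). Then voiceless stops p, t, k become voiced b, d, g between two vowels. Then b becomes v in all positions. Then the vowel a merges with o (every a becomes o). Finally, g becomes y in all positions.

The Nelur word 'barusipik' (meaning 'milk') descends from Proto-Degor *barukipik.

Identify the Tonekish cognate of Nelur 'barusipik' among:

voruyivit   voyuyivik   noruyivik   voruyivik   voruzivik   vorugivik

Tonekish: start from *barukipik.
  rule 1: no change — barukipik
  rule 2 (intervocalic voicing): barukipik → barugibik
  rule 3 (unconditioned shift): barugibik → varugivik
  rule 4 (vowel merger): varugivik → vorugivik
  rule 5 (unconditioned shift): vorugivik → voruyivik
  ⇒ Tonekish voruyivik
The other candidates each miss or misapply at least one Tonekish change.

voruyivik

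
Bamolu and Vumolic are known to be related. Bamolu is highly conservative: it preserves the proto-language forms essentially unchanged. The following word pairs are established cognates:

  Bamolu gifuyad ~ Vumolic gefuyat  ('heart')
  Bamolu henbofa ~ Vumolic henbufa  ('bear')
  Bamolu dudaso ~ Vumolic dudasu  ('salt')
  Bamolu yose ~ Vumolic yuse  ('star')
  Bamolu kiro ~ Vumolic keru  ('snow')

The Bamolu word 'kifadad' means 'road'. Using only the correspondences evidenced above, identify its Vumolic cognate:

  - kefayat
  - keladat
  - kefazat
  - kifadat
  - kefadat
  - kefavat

gifuyad ~ gefuyat — Bamolu i corresponds to Vumolic e after a consonant, before a labial obstruent.
gifuyad ~ gefuyat — Bamolu d corresponds to Vumolic t word-finally.
Applying these to Bamolu 'kifadad':
  kifadad → kefadad   (i→e after a consonant, before a labial obstruent)
  kefadad → kefadat   (d→t word-finally)
So the Vumolic cognate is 'kefadat'.

kefadat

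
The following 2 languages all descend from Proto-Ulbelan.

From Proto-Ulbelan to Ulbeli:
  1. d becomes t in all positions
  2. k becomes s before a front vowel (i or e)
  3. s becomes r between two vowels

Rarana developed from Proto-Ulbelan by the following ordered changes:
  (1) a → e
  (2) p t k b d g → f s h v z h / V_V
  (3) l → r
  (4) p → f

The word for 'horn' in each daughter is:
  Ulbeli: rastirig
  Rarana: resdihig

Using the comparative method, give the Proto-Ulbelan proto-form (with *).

*rasdikig

Position 2: Ulbeli has a, Rarana has e. Ulbeli preserves a here (none of its changes turn any other segment into a), so the proto-segment is *a.
Position 4: Ulbeli has t, Rarana has d. Rarana preserves d here (none of its changes turn any other segment into d), so the proto-segment is *d.
Continuing position by position gives *rasdikig; check it forward:
Ulbeli: start from *rasdikig.
  rule 1 (unconditioned shift): rasdikig → rastikig
  rule 2 (palatalisation): rastikig → rastisig
  rule 3 (rhotacism): rastisig → rastirig
  ⇒ Ulbeli rastirig
Rarana: start from *rasdikig.
  rule 1 (vowel merger): rasdikig → resdikig
  rule 2 (intervocalic lenition): resdikig → resdihig
  rule 3: no change — resdihig
  rule 4: no change — resdihig
  ⇒ Rarana resdihig
No other proto-form is consistent with every reflex, so the reconstruction is *rasdikig.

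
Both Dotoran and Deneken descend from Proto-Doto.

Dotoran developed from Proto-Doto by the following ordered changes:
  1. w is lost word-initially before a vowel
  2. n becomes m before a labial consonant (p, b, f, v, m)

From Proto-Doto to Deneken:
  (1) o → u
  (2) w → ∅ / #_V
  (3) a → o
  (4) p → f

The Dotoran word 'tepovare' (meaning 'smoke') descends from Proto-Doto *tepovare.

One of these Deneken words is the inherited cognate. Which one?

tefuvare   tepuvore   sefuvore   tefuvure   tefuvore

Deneken: *tepovare > tepuvare > tepuvore > tefuvore  (by vowel merger, vowel merger, unconditioned shift)
Only 'tefuvore' matches the regular Deneken development of *tepovare.

tefuvore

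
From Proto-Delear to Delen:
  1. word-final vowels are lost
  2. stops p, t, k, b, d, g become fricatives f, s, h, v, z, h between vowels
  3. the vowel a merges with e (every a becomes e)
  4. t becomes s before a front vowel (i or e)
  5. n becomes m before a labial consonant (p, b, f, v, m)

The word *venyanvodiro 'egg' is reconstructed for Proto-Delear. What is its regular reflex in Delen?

venyemvozir

Delen: *venyanvodiro
  venyanvodiro → venyanvodir   [apocope]
  venyanvodir → venyanvozir   [intervocalic lenition]
  venyanvozir → venyenvozir   [vowel merger]
  venyenvozir (rule 4 does not apply)
  venyenvozir → venyemvozir   [nasal place assimilation]
  giving Delen venyemvozir.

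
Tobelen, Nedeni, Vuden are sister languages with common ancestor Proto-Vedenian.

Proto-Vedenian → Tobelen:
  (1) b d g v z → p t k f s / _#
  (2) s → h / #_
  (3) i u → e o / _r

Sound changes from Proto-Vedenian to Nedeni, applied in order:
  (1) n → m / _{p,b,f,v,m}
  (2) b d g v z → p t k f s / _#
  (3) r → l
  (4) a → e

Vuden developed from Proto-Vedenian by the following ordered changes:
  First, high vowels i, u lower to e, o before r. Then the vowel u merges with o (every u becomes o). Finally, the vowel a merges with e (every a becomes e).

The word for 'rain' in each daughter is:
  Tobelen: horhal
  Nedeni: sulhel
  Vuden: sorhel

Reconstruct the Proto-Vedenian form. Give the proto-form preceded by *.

*surhal

Position 5: Tobelen has a, Nedeni has e, Vuden has e. Tobelen preserves a here (none of its changes turn any other segment into a), so the proto-segment is *a.
Position 1: Tobelen has h, Nedeni has s, Vuden has s. Vuden preserves s here (none of its changes turn any other segment into s), so the proto-segment is *s.
Position 3: Tobelen has r, Nedeni has l, Vuden has r. Tobelen preserves r here (none of its changes turn any other segment into r), so the proto-segment is *r.
Continuing position by position gives *surhal; check it forward:
Tobelen: start from *surhal.
  rule 1: no change — surhal
  rule 2 (debuccalisation): surhal → hurhal
  rule 3 (pre-rhotic lowering): hurhal → horhal
  ⇒ Tobelen horhal
Nedeni: start from *surhal.
  rule 1: no change — surhal
  rule 2: no change — surhal
  rule 3 (unconditioned shift): surhal → sulhal
  rule 4 (vowel merger): sulhal → sulhel
  ⇒ Nedeni sulhel
Vuden: *surhal > sorhal > sorhel  (by pre-rhotic lowering, vowel merger)
*surhal is the unique common source.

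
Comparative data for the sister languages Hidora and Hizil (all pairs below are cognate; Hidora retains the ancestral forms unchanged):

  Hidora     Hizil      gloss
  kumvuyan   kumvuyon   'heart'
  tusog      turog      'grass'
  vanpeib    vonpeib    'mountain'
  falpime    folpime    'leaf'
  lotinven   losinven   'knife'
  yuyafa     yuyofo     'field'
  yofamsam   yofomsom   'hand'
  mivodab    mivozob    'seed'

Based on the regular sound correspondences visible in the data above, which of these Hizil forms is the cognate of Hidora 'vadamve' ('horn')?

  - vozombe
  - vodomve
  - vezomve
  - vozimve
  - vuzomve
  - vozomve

falpime ~ folpime — Hidora a corresponds to Hizil o after a consonant, before a consonant other than r, m, n, p, b, f, v.
mivodab ~ mivozob — Hidora d corresponds to Hizil z between vowels (before a back vowel).
yofamsam ~ yofomsom — Hidora a corresponds to Hizil o after a consonant, before a nasal.
Applying these to Hidora 'vadamve':
  vadamve → vodamve   (a→o after a consonant, before a consonant other than r, m, n, p, b, f, v)
  vodamve → vozamve   (d→z between vowels (before a back vowel))
  vozamve → vozomve   (a→o after a consonant, before a nasal)
So the Hizil cognate is 'vozomve'.

vozomve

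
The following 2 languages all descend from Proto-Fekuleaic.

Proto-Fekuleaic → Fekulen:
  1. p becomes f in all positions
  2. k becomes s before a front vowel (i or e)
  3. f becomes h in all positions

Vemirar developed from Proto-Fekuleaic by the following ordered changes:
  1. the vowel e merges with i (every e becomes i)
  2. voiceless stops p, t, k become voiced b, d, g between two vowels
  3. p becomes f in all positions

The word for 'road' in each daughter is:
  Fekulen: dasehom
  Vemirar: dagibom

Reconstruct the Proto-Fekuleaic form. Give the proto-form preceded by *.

Position 3: Fekulen has s, Vemirar has g. Taking the neighbouring segments as reconstructed: Fekulen s could go back to *k or *s; Vemirar g could go back to *k or *g — the one source consistent with every daughter is *k.
Position 4: Fekulen has e, Vemirar has i. Fekulen preserves e here (none of its changes turn any other segment into e), so the proto-segment is *e.
Position 5: Fekulen has h, Vemirar has b. Taking the neighbouring segments as reconstructed: Fekulen h could go back to *p or *f or *h; Vemirar b could go back to *p or *b — the one source consistent with every daughter is *p.
The remaining positions agree across the daughters. Check the candidate against every language:
Fekulen: start from *dakepom.
  rule 1 (unconditioned shift): dakepom → dakefom
  rule 2 (palatalisation): dakefom → dasefom
  rule 3 (unconditioned shift): dasefom → dasehom
  ⇒ Fekulen dasehom
Vemirar: *dakepom
  dakepom → dakipom   [vowel merger]
  dakipom → dagibom   [intervocalic voicing]
  dagibom (rule 3 does not apply)
  giving Vemirar dagibom.
No other proto-form is consistent with every reflex, so the reconstruction is *dakepom.

*dakepom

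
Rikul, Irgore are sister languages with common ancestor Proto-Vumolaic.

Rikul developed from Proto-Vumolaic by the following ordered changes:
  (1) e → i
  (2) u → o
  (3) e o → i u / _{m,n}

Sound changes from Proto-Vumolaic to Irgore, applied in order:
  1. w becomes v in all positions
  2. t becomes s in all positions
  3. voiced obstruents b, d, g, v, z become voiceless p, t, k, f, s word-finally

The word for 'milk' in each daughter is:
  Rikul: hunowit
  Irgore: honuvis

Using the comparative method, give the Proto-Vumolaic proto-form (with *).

Position 5: Rikul has w, Irgore has v. Rikul preserves w here (none of its changes turn any other segment into w), so the proto-segment is *w.
Position 7: Rikul has t, Irgore has s. Rikul preserves t here (none of its changes turn any other segment into t), so the proto-segment is *t.
Position 2: Rikul has u, Irgore has o. Irgore preserves o here (none of its changes turn any other segment into o), so the proto-segment is *o.
This points to *honuwit. Verify forward in each daughter:
Rikul: *honuwit > honowit > hunowit  (by vowel merger, pre-nasal raising)
Irgore: *honuwit > honuvit > honuvis  (by unconditioned shift, unconditioned shift)
Only *honuwit yields all of Rikul hunowit, Irgore honuvis.

*honuwit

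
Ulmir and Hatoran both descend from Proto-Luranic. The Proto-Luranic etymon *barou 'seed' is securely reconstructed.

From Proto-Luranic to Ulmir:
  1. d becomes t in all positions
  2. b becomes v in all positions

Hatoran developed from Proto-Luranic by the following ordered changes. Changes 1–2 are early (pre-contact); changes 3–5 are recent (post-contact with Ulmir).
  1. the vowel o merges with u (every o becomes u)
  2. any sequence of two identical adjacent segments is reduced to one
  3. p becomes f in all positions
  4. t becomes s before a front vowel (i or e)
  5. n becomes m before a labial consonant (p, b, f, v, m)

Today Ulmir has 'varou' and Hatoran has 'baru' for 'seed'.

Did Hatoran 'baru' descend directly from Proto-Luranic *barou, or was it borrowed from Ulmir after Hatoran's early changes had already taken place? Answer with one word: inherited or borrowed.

inherited

If inherited, *barou would pass through all of Hatoran's changes:
Hatoran: *barou
  barou → baruu   [vowel merger]
  baruu → baru   [degemination]
  baru (rule 3 does not apply)
  baru (rule 4 does not apply)
  baru (rule 5 does not apply)
  giving Hatoran baru.
If borrowed from Ulmir 'varou' after the early changes, it would undergo only the recent ones:
  rule 3 (unconditioned shift): no change (varou)
  rule 4 (palatalisation): no change (varou)
  rule 5 (nasal place assimilation): no change (varou)
  ⇒ as a loan: varou
Hatoran 'baru' matches the inherited outcome exactly, so it is an inherited cognate, not a loan.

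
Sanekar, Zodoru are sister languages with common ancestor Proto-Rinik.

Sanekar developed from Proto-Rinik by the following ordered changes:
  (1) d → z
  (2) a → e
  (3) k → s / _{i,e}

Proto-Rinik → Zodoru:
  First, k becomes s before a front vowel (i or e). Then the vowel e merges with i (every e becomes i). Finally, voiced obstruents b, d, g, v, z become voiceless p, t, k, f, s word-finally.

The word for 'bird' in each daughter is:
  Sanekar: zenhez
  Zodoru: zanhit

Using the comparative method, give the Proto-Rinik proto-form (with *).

Position 5: Sanekar has e, Zodoru has i. Taking the neighbouring segments as reconstructed: Sanekar e could go back to *a or *e; Zodoru i could go back to *e or *i — the one source consistent with every daughter is *e.
Position 2: Sanekar has e, Zodoru has a. Zodoru preserves a here (none of its changes turn any other segment into a), so the proto-segment is *a.
Continuing position by position gives *zanhed; check it forward:
Sanekar: start from *zanhed.
  rule 1 (unconditioned shift): zanhed → zanhez
  rule 2 (vowel merger): zanhez → zenhez
  rule 3: no change — zenhez
  ⇒ Sanekar zenhez
Zodoru: *zanhed > zanhid > zanhit  (by vowel merger, final devoicing)
Only *zanhed yields all of Sanekar zenhez, Zodoru zanhit.

*zanhed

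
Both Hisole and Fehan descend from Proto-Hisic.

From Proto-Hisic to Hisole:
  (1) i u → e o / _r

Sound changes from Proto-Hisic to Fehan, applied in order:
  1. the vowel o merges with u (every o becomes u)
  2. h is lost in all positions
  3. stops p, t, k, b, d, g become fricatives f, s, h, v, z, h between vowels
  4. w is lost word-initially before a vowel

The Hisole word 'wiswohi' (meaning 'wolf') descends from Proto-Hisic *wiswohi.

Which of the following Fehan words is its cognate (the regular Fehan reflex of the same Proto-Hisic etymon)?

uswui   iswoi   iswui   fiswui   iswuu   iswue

iswui

Fehan: *wiswohi > wiswuhi > wiswui > iswui  (by vowel merger, h-loss, glide loss)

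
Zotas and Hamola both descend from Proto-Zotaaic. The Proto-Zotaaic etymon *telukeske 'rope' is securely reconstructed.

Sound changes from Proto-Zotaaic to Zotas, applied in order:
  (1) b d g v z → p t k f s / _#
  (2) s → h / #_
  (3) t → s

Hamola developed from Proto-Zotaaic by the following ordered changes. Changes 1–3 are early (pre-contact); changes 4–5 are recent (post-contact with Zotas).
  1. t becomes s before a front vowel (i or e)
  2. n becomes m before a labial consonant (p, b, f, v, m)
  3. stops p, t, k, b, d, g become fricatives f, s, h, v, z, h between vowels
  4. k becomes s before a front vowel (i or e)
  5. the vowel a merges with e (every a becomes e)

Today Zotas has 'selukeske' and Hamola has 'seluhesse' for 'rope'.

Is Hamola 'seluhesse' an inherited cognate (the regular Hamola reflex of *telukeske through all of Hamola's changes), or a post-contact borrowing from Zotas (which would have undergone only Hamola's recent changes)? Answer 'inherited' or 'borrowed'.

If inherited, *telukeske would pass through all of Hamola's changes:
Hamola: *telukeske > selukeske > seluheske > seluhesse  (by palatalisation, intervocalic lenition, palatalisation)
If borrowed from Zotas 'selukeske' after the early changes, it would undergo only the recent ones:
  rule 4 (palatalisation): selukeske → selusesse
  rule 5 (vowel merger): no change (selusesse)
  ⇒ as a loan: selusesse
Hamola 'seluhesse' matches the inherited outcome exactly, so it is an inherited cognate, not a loan.

inherited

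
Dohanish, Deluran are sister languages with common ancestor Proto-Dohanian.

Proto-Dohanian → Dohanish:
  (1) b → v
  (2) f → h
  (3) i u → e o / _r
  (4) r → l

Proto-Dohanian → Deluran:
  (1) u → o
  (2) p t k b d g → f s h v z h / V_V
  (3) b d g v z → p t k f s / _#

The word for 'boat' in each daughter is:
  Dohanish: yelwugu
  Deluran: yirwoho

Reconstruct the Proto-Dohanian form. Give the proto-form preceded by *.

*yirwugu

Position 2: Dohanish has e, Deluran has i. Deluran preserves i here (none of its changes turn any other segment into i), so the proto-segment is *i.
Position 5: Dohanish has u, Deluran has o. Dohanish preserves u here (none of its changes turn any other segment into u), so the proto-segment is *u.
Verify the candidate proto-form against each daughter:
Dohanish: *yirwugu
  yirwugu (rule 1 does not apply)
  yirwugu (rule 2 does not apply)
  yirwugu → yerwugu   [pre-rhotic lowering]
  yerwugu → yelwugu   [unconditioned shift]
  giving Dohanish yelwugu.
Deluran: start from *yirwugu.
  rule 1 (vowel merger): yirwugu → yirwogo
  rule 2 (intervocalic lenition): yirwogo → yirwoho
  rule 3: no change — yirwoho
  ⇒ Deluran yirwoho
Only *yirwugu yields all of Dohanish yelwugu, Deluran yirwoho.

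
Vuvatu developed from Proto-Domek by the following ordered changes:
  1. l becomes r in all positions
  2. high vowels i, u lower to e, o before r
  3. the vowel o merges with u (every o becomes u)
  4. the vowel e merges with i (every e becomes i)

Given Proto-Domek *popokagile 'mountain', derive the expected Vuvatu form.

pupukagiri

Vuvatu: *popokagile > popokagire > popokagere > pupukagere > pupukagiri  (by unconditioned shift, pre-rhotic lowering, vowel merger, vowel merger)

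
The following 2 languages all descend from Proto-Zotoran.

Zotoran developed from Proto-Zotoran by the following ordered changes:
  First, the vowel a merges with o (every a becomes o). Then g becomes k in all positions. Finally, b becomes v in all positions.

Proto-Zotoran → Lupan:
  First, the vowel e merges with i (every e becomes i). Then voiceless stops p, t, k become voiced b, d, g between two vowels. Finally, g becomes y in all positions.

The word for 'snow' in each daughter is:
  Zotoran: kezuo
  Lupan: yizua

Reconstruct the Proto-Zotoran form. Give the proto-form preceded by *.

*gezua

Position 1: Zotoran has k, Lupan has y. Taking the neighbouring segments as reconstructed: Zotoran k could go back to *k or *g; Lupan y could go back to *g or *y — the one source consistent with every daughter is *g.
Position 2: Zotoran has e, Lupan has i. Zotoran preserves e here (none of its changes turn any other segment into e), so the proto-segment is *e.
This points to *gezua. Verify forward in each daughter:
Zotoran: *gezua
  gezua → gezuo   [vowel merger]
  gezuo → kezuo   [unconditioned shift]
  kezuo (rule 3 does not apply)
  giving Zotoran kezuo.
Lupan: start from *gezua.
  rule 1 (vowel merger): gezua → gizua
  rule 2: no change — gizua
  rule 3 (unconditioned shift): gizua → yizua
  ⇒ Lupan yizua
No other proto-form is consistent with every reflex, so the reconstruction is *gezua.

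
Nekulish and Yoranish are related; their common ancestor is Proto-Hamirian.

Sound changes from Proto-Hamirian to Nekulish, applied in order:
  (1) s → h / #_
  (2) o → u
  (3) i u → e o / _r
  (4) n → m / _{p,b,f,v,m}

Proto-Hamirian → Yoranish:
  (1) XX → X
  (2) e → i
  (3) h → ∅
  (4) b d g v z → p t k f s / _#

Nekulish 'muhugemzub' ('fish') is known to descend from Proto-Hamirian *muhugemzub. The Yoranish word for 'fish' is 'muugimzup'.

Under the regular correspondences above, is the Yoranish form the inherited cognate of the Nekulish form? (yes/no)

yes

Derive the expected Yoranish reflex of *muhugemzub:
Yoranish: *muhugemzub
  muhugemzub (rule 1 does not apply)
  muhugemzub → muhugimzub   [vowel merger]
  muhugimzub → muugimzub   [h-loss]
  muugimzub → muugimzup   [final devoicing]
  giving Yoranish muugimzup.
Yoranish 'muugimzup' matches the regular reflex exactly, so the pair is cognate.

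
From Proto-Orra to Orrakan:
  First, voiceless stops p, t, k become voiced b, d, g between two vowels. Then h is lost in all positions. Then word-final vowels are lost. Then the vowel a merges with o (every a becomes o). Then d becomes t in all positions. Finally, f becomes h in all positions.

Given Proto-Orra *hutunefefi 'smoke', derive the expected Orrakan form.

utuneheh

Orrakan: *hutunefefi
  hutunefefi → hudunefefi   [intervocalic voicing]
  hudunefefi → udunefefi   [h-loss]
  udunefefi → udunefef   [apocope]
  udunefef (rule 4 does not apply)
  udunefef → utunefef   [unconditioned shift]
  utunefef → utuneheh   [unconditioned shift]
  giving Orrakan utuneheh.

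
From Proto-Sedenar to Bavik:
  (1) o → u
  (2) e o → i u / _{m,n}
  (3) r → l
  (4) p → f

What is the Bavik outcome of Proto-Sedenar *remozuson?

Bavik: start from *remozuson.
  rule 1 (vowel merger): remozuson → remuzusun
  rule 2 (pre-nasal raising): remuzusun → rimuzusun
  rule 3 (unconditioned shift): rimuzusun → limuzusun
  rule 4: no change — limuzusun
  ⇒ Bavik limuzusun

limuzusun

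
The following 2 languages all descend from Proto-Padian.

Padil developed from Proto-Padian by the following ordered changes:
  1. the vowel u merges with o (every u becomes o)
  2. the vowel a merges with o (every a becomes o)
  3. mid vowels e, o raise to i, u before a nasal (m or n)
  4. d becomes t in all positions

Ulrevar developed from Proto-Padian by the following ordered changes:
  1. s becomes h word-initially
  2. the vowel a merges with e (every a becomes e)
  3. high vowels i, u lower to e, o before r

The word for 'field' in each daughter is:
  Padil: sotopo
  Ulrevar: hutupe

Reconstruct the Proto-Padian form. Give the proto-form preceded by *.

Position 1: Padil has s, Ulrevar has h. Padil preserves s here (none of its changes turn any other segment into s), so the proto-segment is *s.
Position 2: Padil has o, Ulrevar has u. Ulrevar preserves u here (none of its changes turn any other segment into u), so the proto-segment is *u.
Position 6: Padil has o, Ulrevar has e. Taking the neighbouring segments as reconstructed: Padil o could go back to *a or *o or *u; Ulrevar e could go back to *a or *e — the one source consistent with every daughter is *a.
Verify the candidate proto-form against each daughter:
Padil: *sutupa
  sutupa → sotopa   [vowel merger]
  sotopa → sotopo   [vowel merger]
  sotopo (rule 3 does not apply)
  sotopo (rule 4 does not apply)
  giving Padil sotopo.
Ulrevar: start from *sutupa.
  rule 1 (debuccalisation): sutupa → hutupa
  rule 2 (vowel merger): hutupa → hutupe
  rule 3: no change — hutupe
  ⇒ Ulrevar hutupe
*sutupa is the unique common source.

*sutupa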